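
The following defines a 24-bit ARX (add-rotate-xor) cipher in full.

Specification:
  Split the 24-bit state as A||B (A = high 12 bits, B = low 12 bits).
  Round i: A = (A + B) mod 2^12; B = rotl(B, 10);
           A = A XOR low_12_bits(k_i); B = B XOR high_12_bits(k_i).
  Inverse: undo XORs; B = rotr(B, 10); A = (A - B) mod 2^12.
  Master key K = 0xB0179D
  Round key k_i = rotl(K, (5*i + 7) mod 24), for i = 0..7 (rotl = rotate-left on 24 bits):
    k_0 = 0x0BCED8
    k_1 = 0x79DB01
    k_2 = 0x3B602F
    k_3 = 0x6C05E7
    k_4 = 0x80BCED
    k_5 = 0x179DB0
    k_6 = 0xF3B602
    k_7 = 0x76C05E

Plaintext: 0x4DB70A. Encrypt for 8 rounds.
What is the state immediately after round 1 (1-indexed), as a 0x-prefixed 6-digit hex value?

0x53D97E

s_0 = plaintext = 0x4DB70A
s_1 = Round(s_0, k_0) = 0x53D97E
s_2 = Round(s_1, k_1) = 0x5BADC2
s_3 = Round(s_2, k_2) = 0x3538C6
s_4 = Round(s_3, k_3) = 0x9FECF1
s_5 = Round(s_4, k_4) = 0xA02F37
s_6 = Round(s_5, k_5) = 0x489EB4
s_7 = Round(s_6, k_6) = 0x53FC96
s_8 = Round(s_7, k_7) = 0x18BC49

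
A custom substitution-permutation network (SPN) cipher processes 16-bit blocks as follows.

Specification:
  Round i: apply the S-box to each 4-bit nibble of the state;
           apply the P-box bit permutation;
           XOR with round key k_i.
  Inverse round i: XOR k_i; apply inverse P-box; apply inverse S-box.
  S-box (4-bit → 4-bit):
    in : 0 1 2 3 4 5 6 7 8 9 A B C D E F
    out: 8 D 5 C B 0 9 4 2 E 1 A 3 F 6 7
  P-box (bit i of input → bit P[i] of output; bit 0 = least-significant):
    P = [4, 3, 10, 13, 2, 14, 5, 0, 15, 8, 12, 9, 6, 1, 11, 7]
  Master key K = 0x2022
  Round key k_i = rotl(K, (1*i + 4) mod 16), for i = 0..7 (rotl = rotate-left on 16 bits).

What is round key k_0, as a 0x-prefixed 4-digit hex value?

0x0222

K = 0x2022
k_0 = rotl(K, (1*0+4) mod 16) = rotl(K, 4) = 0x0222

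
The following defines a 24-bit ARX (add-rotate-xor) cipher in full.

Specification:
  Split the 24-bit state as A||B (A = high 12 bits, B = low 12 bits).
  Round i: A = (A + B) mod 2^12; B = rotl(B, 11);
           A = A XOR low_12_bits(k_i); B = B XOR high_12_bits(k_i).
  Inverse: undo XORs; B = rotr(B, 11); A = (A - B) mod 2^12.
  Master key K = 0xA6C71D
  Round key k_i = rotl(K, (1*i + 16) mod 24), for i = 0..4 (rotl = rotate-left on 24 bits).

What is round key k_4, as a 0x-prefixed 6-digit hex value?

K = 0xA6C71D
k_0 = rotl(K, (1*0+16) mod 24) = rotl(K, 16) = 0x1DA6C7
k_1 = rotl(K, (1*1+16) mod 24) = rotl(K, 17) = 0x3B4D8E
k_2 = rotl(K, (1*2+16) mod 24) = rotl(K, 18) = 0x769B1C
k_3 = rotl(K, (1*3+16) mod 24) = rotl(K, 19) = 0xED3638
k_4 = rotl(K, (1*4+16) mod 24) = rotl(K, 20) = 0xDA6C71

0xDA6C71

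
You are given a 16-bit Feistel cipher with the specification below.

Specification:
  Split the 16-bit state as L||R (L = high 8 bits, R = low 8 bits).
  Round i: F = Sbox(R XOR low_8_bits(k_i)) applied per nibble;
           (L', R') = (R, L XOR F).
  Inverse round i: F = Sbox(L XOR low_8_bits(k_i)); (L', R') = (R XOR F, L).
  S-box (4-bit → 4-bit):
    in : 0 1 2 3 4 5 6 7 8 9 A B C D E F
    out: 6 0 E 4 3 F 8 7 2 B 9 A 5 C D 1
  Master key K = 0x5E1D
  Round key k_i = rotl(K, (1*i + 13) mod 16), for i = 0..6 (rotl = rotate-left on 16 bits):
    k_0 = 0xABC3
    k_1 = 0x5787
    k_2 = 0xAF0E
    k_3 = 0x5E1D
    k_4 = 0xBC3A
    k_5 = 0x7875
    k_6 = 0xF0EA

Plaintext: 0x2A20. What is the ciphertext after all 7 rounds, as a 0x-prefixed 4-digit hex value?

s_0 = plaintext = 0x2A20
s_1 = Round(s_0, k_0) = 0x20FE
s_2 = Round(s_1, k_1) = 0xFE5B
s_3 = Round(s_2, k_2) = 0x5B01
s_4 = Round(s_3, k_3) = 0x015E
s_5 = Round(s_4, k_4) = 0x5E82
s_6 = Round(s_5, k_5) = 0x8249
s_7 = Round(s_6, k_6) = 0x4916

0x4916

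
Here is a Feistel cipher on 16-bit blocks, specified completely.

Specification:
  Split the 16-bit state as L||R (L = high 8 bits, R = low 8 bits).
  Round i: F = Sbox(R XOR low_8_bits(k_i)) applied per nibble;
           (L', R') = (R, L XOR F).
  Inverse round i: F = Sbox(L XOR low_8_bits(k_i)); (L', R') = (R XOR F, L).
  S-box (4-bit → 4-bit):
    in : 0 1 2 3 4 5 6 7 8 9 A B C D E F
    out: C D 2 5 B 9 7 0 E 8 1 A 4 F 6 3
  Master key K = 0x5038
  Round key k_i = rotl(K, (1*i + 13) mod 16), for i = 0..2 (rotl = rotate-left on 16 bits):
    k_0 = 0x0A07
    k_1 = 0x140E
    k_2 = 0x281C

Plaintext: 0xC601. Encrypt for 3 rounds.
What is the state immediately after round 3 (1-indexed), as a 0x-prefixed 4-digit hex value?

s_0 = plaintext = 0xC601
s_1 = Round(s_0, k_0) = 0x0101
s_2 = Round(s_1, k_1) = 0x01C2
s_3 = Round(s_2, k_2) = 0xC2F7

0xC2F7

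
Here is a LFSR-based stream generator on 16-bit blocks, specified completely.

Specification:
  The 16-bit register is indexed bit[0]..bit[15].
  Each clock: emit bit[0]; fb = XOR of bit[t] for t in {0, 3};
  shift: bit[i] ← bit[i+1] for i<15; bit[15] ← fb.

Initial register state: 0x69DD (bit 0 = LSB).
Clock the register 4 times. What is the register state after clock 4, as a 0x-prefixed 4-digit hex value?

reg_0 = 0x69DD
clock 1: out=1, reg = 0x34EE
clock 2: out=0, reg = 0x9A77
clock 3: out=1, reg = 0xCD3B
clock 4: out=1, reg = 0x669D

0x669D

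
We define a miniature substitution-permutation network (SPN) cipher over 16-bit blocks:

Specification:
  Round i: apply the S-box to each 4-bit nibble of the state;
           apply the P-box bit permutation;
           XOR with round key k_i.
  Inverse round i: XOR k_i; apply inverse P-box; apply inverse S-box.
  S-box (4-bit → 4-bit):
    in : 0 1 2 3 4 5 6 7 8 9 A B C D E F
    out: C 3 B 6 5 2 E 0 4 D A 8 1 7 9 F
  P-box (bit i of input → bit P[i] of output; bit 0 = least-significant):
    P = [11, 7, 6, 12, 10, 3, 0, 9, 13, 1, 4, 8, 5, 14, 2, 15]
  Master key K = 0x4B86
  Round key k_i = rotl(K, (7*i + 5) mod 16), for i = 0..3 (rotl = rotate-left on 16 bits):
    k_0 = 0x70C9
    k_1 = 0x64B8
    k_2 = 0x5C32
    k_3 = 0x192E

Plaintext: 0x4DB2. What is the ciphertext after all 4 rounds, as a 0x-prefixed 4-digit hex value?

s_0 = plaintext = 0x4DB2
s_1 = Round(s_0, k_0) = 0x4A7F
s_2 = Round(s_1, k_1) = 0x7D5E
s_3 = Round(s_2, k_2) = 0x6428
s_4 = Round(s_3, k_3) = 0xFF72

0xFF72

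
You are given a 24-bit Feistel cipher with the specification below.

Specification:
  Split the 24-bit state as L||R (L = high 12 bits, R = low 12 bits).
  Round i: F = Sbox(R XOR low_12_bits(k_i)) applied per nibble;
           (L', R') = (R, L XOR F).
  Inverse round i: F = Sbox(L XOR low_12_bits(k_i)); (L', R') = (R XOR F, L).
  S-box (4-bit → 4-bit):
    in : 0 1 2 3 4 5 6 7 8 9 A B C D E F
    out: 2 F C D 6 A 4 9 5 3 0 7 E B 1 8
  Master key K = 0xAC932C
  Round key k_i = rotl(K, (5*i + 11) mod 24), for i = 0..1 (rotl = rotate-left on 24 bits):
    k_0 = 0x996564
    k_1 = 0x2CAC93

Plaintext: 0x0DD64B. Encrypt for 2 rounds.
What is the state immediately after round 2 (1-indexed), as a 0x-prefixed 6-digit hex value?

s_0 = plaintext = 0x0DD64B
s_1 = Round(s_0, k_0) = 0x64BD15
s_2 = Round(s_1, k_1) = 0xD1591F

0xD1591F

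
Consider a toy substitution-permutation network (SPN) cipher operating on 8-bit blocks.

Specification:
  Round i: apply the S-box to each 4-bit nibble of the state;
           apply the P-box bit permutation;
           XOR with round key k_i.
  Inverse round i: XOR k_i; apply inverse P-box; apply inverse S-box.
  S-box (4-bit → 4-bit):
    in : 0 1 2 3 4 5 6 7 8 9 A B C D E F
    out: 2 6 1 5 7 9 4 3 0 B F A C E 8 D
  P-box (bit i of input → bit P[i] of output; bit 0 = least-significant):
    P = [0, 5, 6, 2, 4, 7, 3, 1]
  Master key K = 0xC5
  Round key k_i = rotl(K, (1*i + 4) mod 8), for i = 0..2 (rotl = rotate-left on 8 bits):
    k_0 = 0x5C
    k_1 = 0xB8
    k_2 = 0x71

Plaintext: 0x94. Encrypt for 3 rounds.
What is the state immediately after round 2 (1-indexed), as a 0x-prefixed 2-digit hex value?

0x67

s_0 = plaintext = 0x94
s_1 = Round(s_0, k_0) = 0xAF
s_2 = Round(s_1, k_1) = 0x67
s_3 = Round(s_2, k_2) = 0x58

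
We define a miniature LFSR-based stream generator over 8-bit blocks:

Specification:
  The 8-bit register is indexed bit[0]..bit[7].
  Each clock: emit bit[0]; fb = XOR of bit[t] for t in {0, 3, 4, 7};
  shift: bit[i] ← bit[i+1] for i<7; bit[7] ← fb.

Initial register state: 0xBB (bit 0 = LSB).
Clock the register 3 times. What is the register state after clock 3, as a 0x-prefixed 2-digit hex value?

reg_0 = 0xBB
clock 1: out=1, reg = 0x5D
clock 2: out=1, reg = 0xAE
clock 3: out=0, reg = 0x57

0x57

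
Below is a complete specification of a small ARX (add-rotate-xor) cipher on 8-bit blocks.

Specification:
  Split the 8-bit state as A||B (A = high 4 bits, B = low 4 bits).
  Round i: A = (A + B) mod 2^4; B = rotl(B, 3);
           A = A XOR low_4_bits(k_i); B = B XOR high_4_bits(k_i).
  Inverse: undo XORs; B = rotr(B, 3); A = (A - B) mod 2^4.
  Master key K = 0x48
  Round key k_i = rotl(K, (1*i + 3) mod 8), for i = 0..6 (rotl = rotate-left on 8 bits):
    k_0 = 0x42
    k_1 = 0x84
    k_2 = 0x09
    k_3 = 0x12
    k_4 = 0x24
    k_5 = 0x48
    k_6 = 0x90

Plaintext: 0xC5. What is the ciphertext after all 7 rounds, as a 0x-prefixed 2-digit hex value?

0x3E

s_0 = plaintext = 0xC5
s_1 = Round(s_0, k_0) = 0x3E
s_2 = Round(s_1, k_1) = 0x5F
s_3 = Round(s_2, k_2) = 0xDF
s_4 = Round(s_3, k_3) = 0xEE
s_5 = Round(s_4, k_4) = 0x85
s_6 = Round(s_5, k_5) = 0x5E
s_7 = Round(s_6, k_6) = 0x3E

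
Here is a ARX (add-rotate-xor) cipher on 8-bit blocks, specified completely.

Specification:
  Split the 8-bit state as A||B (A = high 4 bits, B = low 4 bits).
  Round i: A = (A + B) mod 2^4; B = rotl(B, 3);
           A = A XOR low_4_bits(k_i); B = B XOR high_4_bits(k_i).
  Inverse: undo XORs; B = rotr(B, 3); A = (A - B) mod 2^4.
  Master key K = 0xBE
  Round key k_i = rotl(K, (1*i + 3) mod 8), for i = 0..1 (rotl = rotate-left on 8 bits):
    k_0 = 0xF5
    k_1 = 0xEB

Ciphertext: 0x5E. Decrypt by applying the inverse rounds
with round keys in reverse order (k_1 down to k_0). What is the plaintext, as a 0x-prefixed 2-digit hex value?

s_0 = ciphertext = 0x5E
s_1 = InvRound(s_0, k_1) = 0xE0
s_2 = InvRound(s_1, k_0) = 0xCF

0xCF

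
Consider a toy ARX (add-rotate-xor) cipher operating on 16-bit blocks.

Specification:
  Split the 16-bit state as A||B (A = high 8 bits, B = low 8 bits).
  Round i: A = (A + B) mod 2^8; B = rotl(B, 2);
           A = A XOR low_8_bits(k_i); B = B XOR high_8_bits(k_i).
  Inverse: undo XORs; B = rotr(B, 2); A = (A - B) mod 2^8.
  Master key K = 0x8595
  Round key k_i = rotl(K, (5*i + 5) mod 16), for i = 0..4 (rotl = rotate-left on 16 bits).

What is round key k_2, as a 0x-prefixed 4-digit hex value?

0xC2CA

K = 0x8595
k_0 = rotl(K, (5*0+5) mod 16) = rotl(K, 5) = 0xB2B0
k_1 = rotl(K, (5*1+5) mod 16) = rotl(K, 10) = 0x5616
k_2 = rotl(K, (5*2+5) mod 16) = rotl(K, 15) = 0xC2CA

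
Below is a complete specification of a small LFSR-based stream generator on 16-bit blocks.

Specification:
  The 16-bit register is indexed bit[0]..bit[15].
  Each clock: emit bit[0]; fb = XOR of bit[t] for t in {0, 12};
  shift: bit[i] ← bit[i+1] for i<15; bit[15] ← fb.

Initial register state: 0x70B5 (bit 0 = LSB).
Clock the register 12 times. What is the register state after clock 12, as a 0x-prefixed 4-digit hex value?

reg_0 = 0x70B5
clock 1: out=1, reg = 0x385A
clock 2: out=0, reg = 0x9C2D
clock 3: out=1, reg = 0x4E16
clock 4: out=0, reg = 0x270B
clock 5: out=1, reg = 0x9385
clock 6: out=1, reg = 0x49C2
clock 7: out=0, reg = 0x24E1
clock 8: out=1, reg = 0x9270
clock 9: out=0, reg = 0xC938
clock 10: out=0, reg = 0x649C
clock 11: out=0, reg = 0x324E
clock 12: out=0, reg = 0x9927

0x9927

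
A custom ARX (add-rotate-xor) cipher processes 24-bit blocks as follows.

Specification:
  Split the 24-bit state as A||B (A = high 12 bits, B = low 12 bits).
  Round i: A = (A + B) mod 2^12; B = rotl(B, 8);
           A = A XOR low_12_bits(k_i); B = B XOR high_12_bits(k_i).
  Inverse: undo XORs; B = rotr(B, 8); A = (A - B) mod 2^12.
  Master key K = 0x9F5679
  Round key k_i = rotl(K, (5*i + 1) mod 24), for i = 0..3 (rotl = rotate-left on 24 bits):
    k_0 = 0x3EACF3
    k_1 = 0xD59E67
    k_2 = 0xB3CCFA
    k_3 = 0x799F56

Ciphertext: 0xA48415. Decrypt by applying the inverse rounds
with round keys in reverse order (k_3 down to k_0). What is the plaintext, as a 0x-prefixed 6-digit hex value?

s_0 = ciphertext = 0xA48415
s_1 = InvRound(s_0, k_3) = 0xC5B8C3
s_2 = InvRound(s_1, k_2) = 0x0AEFF3
s_3 = InvRound(s_2, k_1) = 0x427AA2
s_4 = InvRound(s_3, k_0) = 0x44B489

0x44B489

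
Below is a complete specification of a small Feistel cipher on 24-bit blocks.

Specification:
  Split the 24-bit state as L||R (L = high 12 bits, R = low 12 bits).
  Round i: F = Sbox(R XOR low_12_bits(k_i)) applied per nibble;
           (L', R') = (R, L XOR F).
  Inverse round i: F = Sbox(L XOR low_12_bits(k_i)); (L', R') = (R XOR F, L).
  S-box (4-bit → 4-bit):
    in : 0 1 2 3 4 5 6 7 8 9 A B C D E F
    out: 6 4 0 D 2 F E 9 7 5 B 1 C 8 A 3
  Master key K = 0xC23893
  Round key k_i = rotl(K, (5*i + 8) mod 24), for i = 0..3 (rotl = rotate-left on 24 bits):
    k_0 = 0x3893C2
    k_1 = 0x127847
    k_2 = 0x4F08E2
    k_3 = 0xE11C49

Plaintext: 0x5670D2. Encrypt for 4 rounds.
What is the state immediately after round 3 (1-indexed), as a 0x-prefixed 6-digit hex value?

s_0 = plaintext = 0x5670D2
s_1 = Round(s_0, k_0) = 0x0D2821
s_2 = Round(s_1, k_1) = 0x82163C
s_3 = Round(s_2, k_2) = 0x63C2AB
s_4 = Round(s_3, k_3) = 0x2ABC9C

0x63C2AB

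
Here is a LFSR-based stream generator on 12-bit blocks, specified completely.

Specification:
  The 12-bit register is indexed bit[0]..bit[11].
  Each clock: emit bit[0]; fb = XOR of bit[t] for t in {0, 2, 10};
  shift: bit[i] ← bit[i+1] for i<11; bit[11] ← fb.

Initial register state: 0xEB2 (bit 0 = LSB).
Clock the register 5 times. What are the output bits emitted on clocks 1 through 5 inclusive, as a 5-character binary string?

reg_0 = 0xEB2
clock 1: out=0, reg = 0xF59
clock 2: out=1, reg = 0x7AC
clock 3: out=0, reg = 0x3D6
clock 4: out=0, reg = 0x9EB
clock 5: out=1, reg = 0xCF5

01001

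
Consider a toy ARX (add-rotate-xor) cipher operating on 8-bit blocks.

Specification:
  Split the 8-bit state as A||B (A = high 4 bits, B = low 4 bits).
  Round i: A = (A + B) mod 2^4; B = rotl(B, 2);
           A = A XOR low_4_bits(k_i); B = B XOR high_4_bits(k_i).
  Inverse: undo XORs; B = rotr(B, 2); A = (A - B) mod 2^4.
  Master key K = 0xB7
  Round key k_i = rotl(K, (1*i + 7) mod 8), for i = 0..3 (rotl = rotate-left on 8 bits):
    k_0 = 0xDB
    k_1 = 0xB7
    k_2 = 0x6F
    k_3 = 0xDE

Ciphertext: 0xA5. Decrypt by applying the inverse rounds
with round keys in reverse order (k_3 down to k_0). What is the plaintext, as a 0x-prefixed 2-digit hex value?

s_0 = ciphertext = 0xA5
s_1 = InvRound(s_0, k_3) = 0x22
s_2 = InvRound(s_1, k_2) = 0xC1
s_3 = InvRound(s_2, k_1) = 0x1A
s_4 = InvRound(s_3, k_0) = 0xDD

0xDD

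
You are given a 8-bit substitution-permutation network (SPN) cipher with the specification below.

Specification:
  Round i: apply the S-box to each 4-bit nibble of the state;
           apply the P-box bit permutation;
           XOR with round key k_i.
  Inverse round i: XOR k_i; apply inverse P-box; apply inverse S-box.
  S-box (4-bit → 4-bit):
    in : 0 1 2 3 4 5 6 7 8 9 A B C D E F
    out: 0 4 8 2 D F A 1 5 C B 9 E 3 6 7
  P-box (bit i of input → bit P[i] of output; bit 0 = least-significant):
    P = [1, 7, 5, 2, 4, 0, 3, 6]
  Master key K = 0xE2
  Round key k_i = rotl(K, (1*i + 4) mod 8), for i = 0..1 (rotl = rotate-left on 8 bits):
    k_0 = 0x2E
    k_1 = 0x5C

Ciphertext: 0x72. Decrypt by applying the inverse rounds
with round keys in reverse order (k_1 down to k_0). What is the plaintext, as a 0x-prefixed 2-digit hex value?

0x88

s_0 = ciphertext = 0x72
s_1 = InvRound(s_0, k_1) = 0x14
s_2 = InvRound(s_1, k_0) = 0x88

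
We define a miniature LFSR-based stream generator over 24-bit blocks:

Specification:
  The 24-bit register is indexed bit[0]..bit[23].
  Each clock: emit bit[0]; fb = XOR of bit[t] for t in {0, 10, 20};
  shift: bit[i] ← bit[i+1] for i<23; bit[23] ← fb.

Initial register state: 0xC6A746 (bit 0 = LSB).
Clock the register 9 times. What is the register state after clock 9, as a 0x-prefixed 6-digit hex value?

0xE9E353

reg_0 = 0xC6A746
clock 1: out=0, reg = 0xE353A3
clock 2: out=1, reg = 0xF1A9D1
clock 3: out=1, reg = 0x78D4E8
clock 4: out=0, reg = 0x3C6A74
clock 5: out=0, reg = 0x9E353A
clock 6: out=0, reg = 0x4F1A9D
clock 7: out=1, reg = 0xA78D4E
clock 8: out=0, reg = 0xD3C6A7
clock 9: out=1, reg = 0xE9E353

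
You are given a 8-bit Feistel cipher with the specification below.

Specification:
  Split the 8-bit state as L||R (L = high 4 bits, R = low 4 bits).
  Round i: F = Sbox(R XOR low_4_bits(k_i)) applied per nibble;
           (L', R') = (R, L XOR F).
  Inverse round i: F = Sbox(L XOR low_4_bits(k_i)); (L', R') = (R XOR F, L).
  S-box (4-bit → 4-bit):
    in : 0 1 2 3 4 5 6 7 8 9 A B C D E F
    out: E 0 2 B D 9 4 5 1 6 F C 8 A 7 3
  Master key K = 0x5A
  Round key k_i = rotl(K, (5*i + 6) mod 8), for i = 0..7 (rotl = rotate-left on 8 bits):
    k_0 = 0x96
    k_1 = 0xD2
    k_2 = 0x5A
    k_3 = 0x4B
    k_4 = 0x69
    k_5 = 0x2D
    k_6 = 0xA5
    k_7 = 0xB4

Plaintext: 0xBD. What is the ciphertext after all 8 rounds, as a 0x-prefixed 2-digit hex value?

s_0 = plaintext = 0xBD
s_1 = Round(s_0, k_0) = 0xD7
s_2 = Round(s_1, k_1) = 0x74
s_3 = Round(s_2, k_2) = 0x40
s_4 = Round(s_3, k_3) = 0x08
s_5 = Round(s_4, k_4) = 0x80
s_6 = Round(s_5, k_5) = 0x02
s_7 = Round(s_6, k_6) = 0x25
s_8 = Round(s_7, k_7) = 0x52

0x52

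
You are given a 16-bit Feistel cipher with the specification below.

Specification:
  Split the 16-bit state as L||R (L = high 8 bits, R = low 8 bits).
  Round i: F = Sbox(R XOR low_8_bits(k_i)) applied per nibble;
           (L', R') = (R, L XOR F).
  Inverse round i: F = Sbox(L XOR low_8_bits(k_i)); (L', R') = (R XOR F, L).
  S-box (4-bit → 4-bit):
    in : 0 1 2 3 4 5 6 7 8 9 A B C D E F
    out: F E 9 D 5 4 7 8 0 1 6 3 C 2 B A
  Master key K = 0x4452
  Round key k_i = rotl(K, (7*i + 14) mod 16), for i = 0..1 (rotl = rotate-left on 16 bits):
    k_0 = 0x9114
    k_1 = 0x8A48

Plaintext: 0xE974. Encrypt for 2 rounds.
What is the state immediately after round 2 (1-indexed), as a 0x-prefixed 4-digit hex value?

0x965F

s_0 = plaintext = 0xE974
s_1 = Round(s_0, k_0) = 0x7496
s_2 = Round(s_1, k_1) = 0x965F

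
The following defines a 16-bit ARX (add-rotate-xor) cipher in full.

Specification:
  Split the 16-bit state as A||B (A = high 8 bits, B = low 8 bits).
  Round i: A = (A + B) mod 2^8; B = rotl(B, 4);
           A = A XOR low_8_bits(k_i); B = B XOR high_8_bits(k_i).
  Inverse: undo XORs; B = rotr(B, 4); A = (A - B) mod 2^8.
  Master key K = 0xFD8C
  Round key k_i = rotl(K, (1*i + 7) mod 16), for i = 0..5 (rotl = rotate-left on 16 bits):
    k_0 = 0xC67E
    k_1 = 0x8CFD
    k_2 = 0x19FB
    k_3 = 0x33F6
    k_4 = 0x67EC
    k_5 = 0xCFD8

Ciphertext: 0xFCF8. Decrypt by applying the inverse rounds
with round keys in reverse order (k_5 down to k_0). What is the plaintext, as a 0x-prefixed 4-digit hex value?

0xC903

s_0 = ciphertext = 0xFCF8
s_1 = InvRound(s_0, k_5) = 0xB173
s_2 = InvRound(s_1, k_4) = 0x1C41
s_3 = InvRound(s_2, k_3) = 0xC327
s_4 = InvRound(s_3, k_2) = 0x55E3
s_5 = InvRound(s_4, k_1) = 0xB2F6
s_6 = InvRound(s_5, k_0) = 0xC903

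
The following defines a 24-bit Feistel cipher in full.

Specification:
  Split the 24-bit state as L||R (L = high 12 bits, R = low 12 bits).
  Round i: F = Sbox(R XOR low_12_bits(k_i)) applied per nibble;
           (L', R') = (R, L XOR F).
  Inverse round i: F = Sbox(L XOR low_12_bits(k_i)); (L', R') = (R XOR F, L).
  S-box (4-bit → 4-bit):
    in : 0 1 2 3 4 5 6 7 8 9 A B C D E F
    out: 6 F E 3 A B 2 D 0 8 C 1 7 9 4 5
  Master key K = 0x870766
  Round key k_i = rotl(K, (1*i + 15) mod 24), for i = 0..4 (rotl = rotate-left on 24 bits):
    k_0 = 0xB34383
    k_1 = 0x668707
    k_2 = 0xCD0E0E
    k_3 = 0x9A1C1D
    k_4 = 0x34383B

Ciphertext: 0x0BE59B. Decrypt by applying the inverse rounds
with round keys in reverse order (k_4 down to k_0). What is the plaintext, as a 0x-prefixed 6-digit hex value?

0xEB7EB2

s_0 = ciphertext = 0x0BE59B
s_1 = InvRound(s_0, k_4) = 0x5900BE
s_2 = InvRound(s_1, k_3) = 0x8B7590
s_3 = InvRound(s_2, k_2) = 0x7888B7
s_4 = InvRound(s_3, k_1) = 0xEB2788
s_5 = InvRound(s_4, k_0) = 0xEB7EB2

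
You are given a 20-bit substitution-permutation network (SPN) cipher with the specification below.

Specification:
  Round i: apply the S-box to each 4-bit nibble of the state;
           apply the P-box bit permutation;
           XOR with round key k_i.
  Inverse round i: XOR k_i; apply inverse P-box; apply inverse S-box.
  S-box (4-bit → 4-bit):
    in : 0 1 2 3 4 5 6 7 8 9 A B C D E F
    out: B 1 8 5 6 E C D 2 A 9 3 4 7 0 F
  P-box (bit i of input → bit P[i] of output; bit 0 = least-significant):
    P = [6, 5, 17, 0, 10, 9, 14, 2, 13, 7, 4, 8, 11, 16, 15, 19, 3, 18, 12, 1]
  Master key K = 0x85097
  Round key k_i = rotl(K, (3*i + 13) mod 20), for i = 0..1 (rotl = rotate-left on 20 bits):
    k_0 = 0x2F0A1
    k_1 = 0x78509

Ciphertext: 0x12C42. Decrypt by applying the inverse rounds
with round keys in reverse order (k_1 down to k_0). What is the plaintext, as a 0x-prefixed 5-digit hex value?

0x23E53

s_0 = ciphertext = 0x12C42
s_1 = InvRound(s_0, k_1) = 0x03AE7
s_2 = InvRound(s_1, k_0) = 0x23E53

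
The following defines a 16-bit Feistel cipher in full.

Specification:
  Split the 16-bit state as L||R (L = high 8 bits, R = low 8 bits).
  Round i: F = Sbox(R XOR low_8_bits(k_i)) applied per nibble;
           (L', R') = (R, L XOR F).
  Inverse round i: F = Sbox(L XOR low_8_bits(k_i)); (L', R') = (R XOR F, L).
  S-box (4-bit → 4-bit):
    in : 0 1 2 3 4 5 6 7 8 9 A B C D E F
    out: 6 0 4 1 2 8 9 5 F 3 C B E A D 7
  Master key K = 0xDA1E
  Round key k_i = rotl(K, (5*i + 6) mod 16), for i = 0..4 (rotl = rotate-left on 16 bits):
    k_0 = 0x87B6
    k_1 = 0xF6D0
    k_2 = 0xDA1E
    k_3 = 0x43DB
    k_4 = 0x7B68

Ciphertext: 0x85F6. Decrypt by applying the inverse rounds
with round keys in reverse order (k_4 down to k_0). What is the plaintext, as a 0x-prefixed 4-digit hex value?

s_0 = ciphertext = 0x85F6
s_1 = InvRound(s_0, k_4) = 0x2C85
s_2 = InvRound(s_1, k_3) = 0xF02C
s_3 = InvRound(s_2, k_2) = 0xF1F0
s_4 = InvRound(s_3, k_1) = 0xB0F1
s_5 = InvRound(s_4, k_0) = 0x98B0

0x98B0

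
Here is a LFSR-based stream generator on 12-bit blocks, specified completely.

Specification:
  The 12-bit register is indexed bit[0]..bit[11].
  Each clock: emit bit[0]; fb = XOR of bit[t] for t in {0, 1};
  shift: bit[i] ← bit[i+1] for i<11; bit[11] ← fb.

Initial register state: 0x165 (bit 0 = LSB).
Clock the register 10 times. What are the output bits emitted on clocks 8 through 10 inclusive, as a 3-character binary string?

010

reg_0 = 0x165
clock 1: out=1, reg = 0x8B2
clock 2: out=0, reg = 0xC59
clock 3: out=1, reg = 0xE2C
clock 4: out=0, reg = 0x716
clock 5: out=0, reg = 0xB8B
clock 6: out=1, reg = 0x5C5
clock 7: out=1, reg = 0xAE2
clock 8: out=0, reg = 0xD71
clock 9: out=1, reg = 0xEB8
clock 10: out=0, reg = 0x75C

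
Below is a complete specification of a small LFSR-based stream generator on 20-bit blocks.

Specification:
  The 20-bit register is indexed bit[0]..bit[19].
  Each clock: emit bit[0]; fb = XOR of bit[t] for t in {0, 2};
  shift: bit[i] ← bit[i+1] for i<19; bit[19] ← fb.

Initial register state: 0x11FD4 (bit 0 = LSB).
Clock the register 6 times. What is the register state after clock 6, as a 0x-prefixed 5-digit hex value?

reg_0 = 0x11FD4
clock 1: out=0, reg = 0x88FEA
clock 2: out=0, reg = 0x447F5
clock 3: out=1, reg = 0x223FA
clock 4: out=0, reg = 0x111FD
clock 5: out=1, reg = 0x088FE
clock 6: out=0, reg = 0x8447F

0x8447F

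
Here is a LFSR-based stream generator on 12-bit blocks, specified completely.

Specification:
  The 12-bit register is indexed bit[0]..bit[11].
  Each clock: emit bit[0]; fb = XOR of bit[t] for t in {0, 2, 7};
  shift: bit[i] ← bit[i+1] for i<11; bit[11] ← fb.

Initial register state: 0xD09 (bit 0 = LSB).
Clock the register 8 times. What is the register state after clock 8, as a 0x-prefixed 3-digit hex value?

reg_0 = 0xD09
clock 1: out=1, reg = 0xE84
clock 2: out=0, reg = 0x742
clock 3: out=0, reg = 0x3A1
clock 4: out=1, reg = 0x1D0
clock 5: out=0, reg = 0x8E8
clock 6: out=0, reg = 0xC74
clock 7: out=0, reg = 0xE3A
clock 8: out=0, reg = 0x71D

0x71D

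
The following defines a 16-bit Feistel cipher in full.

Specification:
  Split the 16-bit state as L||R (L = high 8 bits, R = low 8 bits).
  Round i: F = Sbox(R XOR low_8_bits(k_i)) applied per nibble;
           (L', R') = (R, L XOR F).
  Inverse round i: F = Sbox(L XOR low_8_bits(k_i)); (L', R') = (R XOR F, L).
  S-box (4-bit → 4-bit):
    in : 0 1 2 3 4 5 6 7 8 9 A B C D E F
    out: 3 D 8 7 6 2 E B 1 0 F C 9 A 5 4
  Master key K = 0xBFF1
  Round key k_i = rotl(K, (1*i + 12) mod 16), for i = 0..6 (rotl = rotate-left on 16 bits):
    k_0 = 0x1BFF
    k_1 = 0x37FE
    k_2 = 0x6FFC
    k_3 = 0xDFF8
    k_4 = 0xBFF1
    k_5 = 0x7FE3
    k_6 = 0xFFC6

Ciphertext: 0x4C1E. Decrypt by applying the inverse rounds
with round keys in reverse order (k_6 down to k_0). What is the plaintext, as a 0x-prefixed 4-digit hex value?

0x7954

s_0 = ciphertext = 0x4C1E
s_1 = InvRound(s_0, k_6) = 0x014C
s_2 = InvRound(s_1, k_5) = 0x1401
s_3 = InvRound(s_2, k_4) = 0x5314
s_4 = InvRound(s_3, k_3) = 0xE853
s_5 = InvRound(s_4, k_2) = 0x85E8
s_6 = InvRound(s_5, k_1) = 0x5485
s_7 = InvRound(s_6, k_0) = 0x7954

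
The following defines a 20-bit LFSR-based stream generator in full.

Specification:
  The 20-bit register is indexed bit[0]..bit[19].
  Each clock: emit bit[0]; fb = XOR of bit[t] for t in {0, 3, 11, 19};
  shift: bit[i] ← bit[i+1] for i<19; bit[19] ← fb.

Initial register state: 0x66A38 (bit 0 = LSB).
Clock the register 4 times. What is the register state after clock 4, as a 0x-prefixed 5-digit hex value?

0xE66A3

reg_0 = 0x66A38
clock 1: out=0, reg = 0x3351C
clock 2: out=0, reg = 0x99A8E
clock 3: out=0, reg = 0xCCD47
clock 4: out=1, reg = 0xE66A3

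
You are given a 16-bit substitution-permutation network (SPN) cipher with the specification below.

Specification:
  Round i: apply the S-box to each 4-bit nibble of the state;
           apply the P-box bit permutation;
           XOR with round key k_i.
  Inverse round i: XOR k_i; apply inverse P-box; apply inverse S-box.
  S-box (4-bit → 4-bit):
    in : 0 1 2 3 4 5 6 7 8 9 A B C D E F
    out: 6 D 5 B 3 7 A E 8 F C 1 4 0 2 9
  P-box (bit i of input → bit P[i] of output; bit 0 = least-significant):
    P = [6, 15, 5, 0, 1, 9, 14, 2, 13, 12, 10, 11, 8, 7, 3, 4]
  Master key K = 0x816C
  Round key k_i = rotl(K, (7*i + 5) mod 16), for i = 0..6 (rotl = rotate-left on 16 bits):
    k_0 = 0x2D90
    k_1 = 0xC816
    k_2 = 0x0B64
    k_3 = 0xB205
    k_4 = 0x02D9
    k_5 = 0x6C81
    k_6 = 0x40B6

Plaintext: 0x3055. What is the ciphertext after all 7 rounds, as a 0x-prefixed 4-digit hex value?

0xF3A0

s_0 = plaintext = 0x3055
s_1 = Round(s_0, k_0) = 0xFA62
s_2 = Round(s_1, k_1) = 0xC762
s_3 = Round(s_2, k_2) = 0x1508
s_4 = Round(s_3, k_3) = 0xC51C
s_5 = Round(s_4, k_4) = 0x76F7
s_6 = Round(s_5, k_5) = 0xF43E
s_7 = Round(s_6, k_6) = 0xF3A0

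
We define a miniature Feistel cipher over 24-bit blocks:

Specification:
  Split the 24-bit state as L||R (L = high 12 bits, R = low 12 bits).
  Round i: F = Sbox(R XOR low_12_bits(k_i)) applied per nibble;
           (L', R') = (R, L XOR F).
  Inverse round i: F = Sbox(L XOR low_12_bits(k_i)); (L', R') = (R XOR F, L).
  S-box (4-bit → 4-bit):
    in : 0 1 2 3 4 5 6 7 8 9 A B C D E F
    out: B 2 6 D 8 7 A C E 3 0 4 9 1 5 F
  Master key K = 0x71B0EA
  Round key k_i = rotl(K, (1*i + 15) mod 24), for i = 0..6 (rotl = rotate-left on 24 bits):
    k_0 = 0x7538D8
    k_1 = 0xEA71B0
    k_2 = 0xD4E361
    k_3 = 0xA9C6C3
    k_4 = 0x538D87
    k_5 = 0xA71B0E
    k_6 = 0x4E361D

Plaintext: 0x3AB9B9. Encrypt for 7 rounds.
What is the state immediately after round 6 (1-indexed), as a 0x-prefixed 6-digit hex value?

0xDD3F1E

s_0 = plaintext = 0x3AB9B9
s_1 = Round(s_0, k_0) = 0x9B9109
s_2 = Round(s_1, k_1) = 0x1092FA
s_3 = Round(s_2, k_2) = 0x2FA33D
s_4 = Round(s_3, k_3) = 0x33D50F
s_5 = Round(s_4, k_4) = 0x50FDD3
s_6 = Round(s_5, k_5) = 0xDD3F1E
s_7 = Round(s_6, k_6) = 0xF1EE6E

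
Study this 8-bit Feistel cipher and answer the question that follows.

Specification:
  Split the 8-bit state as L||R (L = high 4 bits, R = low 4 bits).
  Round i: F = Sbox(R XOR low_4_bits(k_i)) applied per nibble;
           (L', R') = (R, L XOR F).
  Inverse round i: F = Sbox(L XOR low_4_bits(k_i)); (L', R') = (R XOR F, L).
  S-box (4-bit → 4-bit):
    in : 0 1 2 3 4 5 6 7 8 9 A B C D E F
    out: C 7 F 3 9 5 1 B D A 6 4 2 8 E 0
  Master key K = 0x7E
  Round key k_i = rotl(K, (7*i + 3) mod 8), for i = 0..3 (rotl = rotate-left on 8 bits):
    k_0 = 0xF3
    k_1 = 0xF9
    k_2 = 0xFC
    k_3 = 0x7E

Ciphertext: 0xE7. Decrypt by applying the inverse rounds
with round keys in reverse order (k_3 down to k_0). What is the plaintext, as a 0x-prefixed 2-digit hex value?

s_0 = ciphertext = 0xE7
s_1 = InvRound(s_0, k_3) = 0xBE
s_2 = InvRound(s_1, k_2) = 0x5B
s_3 = InvRound(s_2, k_1) = 0x95
s_4 = InvRound(s_3, k_0) = 0x39

0x39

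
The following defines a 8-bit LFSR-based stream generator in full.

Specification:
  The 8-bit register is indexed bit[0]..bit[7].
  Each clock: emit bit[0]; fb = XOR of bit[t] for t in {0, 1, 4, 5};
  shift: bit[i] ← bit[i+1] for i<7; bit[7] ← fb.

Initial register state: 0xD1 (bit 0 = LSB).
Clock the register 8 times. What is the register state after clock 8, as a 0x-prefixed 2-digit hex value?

0x82

reg_0 = 0xD1
clock 1: out=1, reg = 0x68
clock 2: out=0, reg = 0xB4
clock 3: out=0, reg = 0x5A
clock 4: out=0, reg = 0x2D
clock 5: out=1, reg = 0x16
clock 6: out=0, reg = 0x0B
clock 7: out=1, reg = 0x05
clock 8: out=1, reg = 0x82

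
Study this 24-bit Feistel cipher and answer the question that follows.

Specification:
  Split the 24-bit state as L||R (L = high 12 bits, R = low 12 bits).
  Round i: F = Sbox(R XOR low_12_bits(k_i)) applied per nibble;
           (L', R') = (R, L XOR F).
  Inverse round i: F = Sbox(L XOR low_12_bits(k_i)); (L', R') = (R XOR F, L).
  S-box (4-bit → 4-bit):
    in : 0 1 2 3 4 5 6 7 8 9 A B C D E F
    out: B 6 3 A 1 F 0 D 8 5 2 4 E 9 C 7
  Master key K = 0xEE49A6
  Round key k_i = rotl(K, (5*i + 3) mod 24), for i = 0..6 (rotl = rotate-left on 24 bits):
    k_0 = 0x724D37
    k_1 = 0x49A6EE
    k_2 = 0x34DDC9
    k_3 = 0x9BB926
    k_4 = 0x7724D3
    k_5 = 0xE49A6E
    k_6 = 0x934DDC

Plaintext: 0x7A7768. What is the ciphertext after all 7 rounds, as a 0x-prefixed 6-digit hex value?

0xF2DCA4

s_0 = plaintext = 0x7A7768
s_1 = Round(s_0, k_0) = 0x768550
s_2 = Round(s_1, k_1) = 0x550D24
s_3 = Round(s_2, k_2) = 0xD24E99
s_4 = Round(s_3, k_3) = 0xE99063
s_5 = Round(s_4, k_4) = 0x063FD2
s_6 = Round(s_5, k_5) = 0xFD2F2D
s_7 = Round(s_6, k_6) = 0xF2DCA4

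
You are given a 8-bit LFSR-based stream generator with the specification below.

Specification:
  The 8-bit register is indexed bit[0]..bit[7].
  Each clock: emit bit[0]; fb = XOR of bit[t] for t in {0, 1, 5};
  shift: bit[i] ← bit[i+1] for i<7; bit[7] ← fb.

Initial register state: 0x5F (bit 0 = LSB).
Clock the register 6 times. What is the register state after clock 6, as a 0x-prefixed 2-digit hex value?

reg_0 = 0x5F
clock 1: out=1, reg = 0x2F
clock 2: out=1, reg = 0x97
clock 3: out=1, reg = 0x4B
clock 4: out=1, reg = 0x25
clock 5: out=1, reg = 0x12
clock 6: out=0, reg = 0x89

0x89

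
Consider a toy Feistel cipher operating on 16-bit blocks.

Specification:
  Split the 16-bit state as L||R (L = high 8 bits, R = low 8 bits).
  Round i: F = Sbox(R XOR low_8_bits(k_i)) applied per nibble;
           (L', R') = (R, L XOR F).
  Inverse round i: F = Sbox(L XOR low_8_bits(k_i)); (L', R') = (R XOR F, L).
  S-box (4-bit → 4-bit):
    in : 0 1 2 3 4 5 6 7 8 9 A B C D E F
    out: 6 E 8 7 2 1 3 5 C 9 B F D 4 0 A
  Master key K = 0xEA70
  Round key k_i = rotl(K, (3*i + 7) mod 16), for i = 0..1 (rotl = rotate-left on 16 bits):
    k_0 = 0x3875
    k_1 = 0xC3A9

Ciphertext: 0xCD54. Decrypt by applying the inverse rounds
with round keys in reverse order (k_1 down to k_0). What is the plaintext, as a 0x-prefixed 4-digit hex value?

s_0 = ciphertext = 0xCD54
s_1 = InvRound(s_0, k_1) = 0x66CD
s_2 = InvRound(s_1, k_0) = 0x2A66

0x2A66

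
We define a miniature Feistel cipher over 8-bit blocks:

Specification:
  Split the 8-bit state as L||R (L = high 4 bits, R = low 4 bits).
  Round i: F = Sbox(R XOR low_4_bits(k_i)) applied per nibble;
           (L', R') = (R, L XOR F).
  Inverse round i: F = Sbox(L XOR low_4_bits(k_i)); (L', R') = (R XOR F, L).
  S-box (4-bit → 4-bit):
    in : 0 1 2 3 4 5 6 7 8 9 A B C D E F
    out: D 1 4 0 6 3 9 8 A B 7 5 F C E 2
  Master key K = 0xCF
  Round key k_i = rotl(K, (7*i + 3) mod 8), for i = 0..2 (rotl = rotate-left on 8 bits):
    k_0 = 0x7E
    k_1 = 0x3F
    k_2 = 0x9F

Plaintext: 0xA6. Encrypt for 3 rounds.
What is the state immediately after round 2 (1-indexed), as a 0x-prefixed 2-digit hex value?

0x04

s_0 = plaintext = 0xA6
s_1 = Round(s_0, k_0) = 0x60
s_2 = Round(s_1, k_1) = 0x04
s_3 = Round(s_2, k_2) = 0x45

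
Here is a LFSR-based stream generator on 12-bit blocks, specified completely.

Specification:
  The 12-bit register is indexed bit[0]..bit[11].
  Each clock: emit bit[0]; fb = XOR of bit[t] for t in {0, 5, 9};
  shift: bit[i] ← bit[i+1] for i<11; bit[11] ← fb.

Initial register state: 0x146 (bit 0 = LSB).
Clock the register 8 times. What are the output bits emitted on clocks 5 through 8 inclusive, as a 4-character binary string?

0010

reg_0 = 0x146
clock 1: out=0, reg = 0x0A3
clock 2: out=1, reg = 0x051
clock 3: out=1, reg = 0x828
clock 4: out=0, reg = 0xC14
clock 5: out=0, reg = 0x60A
clock 6: out=0, reg = 0xB05
clock 7: out=1, reg = 0x582
clock 8: out=0, reg = 0x2C1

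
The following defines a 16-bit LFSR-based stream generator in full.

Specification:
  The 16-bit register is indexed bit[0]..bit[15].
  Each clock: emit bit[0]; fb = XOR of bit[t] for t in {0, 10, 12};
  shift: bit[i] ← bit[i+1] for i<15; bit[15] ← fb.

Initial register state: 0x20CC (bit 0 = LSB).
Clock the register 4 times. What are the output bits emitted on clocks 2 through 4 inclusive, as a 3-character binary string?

reg_0 = 0x20CC
clock 1: out=0, reg = 0x1066
clock 2: out=0, reg = 0x8833
clock 3: out=1, reg = 0xC419
clock 4: out=1, reg = 0x620C

011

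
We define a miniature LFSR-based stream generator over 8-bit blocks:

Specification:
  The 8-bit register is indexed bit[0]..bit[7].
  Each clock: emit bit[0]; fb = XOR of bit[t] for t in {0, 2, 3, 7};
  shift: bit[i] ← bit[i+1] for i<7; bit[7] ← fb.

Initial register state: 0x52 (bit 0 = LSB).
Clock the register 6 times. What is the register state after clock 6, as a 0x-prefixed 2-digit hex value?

0x11

reg_0 = 0x52
clock 1: out=0, reg = 0x29
clock 2: out=1, reg = 0x14
clock 3: out=0, reg = 0x8A
clock 4: out=0, reg = 0x45
clock 5: out=1, reg = 0x22
clock 6: out=0, reg = 0x11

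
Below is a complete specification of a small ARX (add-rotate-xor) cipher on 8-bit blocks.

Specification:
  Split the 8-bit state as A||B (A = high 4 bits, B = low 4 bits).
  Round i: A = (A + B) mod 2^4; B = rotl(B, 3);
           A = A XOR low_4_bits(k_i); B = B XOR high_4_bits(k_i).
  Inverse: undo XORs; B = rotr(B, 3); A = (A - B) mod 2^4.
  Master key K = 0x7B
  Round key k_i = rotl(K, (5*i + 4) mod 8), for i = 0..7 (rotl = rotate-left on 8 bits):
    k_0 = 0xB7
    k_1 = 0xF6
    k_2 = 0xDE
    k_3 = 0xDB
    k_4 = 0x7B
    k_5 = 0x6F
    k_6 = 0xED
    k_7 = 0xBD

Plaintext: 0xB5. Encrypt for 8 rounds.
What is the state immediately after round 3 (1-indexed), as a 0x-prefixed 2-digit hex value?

s_0 = plaintext = 0xB5
s_1 = Round(s_0, k_0) = 0x71
s_2 = Round(s_1, k_1) = 0xE7
s_3 = Round(s_2, k_2) = 0xB6
s_4 = Round(s_3, k_3) = 0xAE
s_5 = Round(s_4, k_4) = 0x30
s_6 = Round(s_5, k_5) = 0xC6
s_7 = Round(s_6, k_6) = 0xFD
s_8 = Round(s_7, k_7) = 0x15

0xB6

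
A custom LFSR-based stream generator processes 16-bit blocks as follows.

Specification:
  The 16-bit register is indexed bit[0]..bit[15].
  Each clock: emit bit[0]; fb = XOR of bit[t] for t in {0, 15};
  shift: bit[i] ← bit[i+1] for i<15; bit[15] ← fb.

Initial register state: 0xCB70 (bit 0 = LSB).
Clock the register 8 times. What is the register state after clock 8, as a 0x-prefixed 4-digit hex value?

0x2FCB

reg_0 = 0xCB70
clock 1: out=0, reg = 0xE5B8
clock 2: out=0, reg = 0xF2DC
clock 3: out=0, reg = 0xF96E
clock 4: out=0, reg = 0xFCB7
clock 5: out=1, reg = 0x7E5B
clock 6: out=1, reg = 0xBF2D
clock 7: out=1, reg = 0x5F96
clock 8: out=0, reg = 0x2FCB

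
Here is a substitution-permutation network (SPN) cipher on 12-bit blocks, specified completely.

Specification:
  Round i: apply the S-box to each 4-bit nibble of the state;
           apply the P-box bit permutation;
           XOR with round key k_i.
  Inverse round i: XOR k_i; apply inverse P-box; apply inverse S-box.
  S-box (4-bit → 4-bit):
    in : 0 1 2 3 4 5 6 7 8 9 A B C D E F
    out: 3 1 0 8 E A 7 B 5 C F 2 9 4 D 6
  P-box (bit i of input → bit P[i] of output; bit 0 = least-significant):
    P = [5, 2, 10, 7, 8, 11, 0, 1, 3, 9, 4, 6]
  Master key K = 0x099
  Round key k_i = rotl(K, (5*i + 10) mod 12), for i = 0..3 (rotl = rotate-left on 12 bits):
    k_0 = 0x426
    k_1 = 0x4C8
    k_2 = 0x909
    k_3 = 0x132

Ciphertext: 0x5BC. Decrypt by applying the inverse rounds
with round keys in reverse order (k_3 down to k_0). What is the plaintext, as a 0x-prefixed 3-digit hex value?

0x854

s_0 = ciphertext = 0x5BC
s_1 = InvRound(s_0, k_3) = 0x134
s_2 = InvRound(s_1, k_2) = 0x8F0
s_3 = InvRound(s_2, k_1) = 0x8B8
s_4 = InvRound(s_3, k_0) = 0x854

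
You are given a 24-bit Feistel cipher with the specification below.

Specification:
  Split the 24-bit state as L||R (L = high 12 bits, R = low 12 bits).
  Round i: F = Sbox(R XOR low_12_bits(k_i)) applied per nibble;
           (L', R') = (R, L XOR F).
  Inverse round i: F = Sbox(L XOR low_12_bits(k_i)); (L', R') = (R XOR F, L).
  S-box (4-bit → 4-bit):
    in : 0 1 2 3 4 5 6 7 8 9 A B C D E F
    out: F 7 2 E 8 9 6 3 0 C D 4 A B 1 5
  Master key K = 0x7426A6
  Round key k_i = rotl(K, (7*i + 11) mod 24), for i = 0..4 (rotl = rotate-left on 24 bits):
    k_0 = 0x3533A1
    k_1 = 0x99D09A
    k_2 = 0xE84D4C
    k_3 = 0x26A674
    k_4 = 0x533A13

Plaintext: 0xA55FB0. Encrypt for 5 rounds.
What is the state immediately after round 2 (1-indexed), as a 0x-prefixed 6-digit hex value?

0x0220F0

s_0 = plaintext = 0xA55FB0
s_1 = Round(s_0, k_0) = 0xFB0022
s_2 = Round(s_1, k_1) = 0x0220F0
s_3 = Round(s_2, k_2) = 0x0F0B68
s_4 = Round(s_3, k_3) = 0xB68B8A
s_5 = Round(s_4, k_4) = 0xB8ACA4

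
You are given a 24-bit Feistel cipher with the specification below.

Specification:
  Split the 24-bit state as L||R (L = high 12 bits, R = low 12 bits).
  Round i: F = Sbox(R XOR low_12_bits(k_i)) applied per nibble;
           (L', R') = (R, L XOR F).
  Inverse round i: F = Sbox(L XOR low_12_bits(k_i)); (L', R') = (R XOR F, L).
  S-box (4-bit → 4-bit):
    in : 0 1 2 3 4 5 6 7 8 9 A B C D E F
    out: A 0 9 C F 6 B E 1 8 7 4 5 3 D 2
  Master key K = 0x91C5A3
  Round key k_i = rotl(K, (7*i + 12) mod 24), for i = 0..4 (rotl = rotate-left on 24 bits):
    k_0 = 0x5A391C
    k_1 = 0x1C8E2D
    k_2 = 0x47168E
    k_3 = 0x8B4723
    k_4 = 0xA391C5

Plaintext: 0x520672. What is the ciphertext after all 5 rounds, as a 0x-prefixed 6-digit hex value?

s_0 = plaintext = 0x520672
s_1 = Round(s_0, k_0) = 0x67279D
s_2 = Round(s_1, k_1) = 0x79DE38
s_3 = Round(s_2, k_2) = 0xE386D6
s_4 = Round(s_3, k_3) = 0x6D6E1E
s_5 = Round(s_4, k_4) = 0xE1E4E2

0xE1E4E2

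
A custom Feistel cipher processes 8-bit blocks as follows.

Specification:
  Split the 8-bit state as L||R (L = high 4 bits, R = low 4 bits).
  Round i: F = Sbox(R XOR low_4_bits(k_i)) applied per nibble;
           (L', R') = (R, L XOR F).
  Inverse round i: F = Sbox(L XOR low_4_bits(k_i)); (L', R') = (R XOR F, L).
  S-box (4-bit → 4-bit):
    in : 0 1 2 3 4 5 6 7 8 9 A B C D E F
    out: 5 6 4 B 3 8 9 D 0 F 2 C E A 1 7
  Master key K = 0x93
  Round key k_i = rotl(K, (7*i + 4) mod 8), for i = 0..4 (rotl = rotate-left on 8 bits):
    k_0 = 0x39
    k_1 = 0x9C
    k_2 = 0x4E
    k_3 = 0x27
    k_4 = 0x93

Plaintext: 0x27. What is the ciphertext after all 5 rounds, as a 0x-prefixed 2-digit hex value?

s_0 = plaintext = 0x27
s_1 = Round(s_0, k_0) = 0x73
s_2 = Round(s_1, k_1) = 0x30
s_3 = Round(s_2, k_2) = 0x02
s_4 = Round(s_3, k_3) = 0x28
s_5 = Round(s_4, k_4) = 0x8E

0x8E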